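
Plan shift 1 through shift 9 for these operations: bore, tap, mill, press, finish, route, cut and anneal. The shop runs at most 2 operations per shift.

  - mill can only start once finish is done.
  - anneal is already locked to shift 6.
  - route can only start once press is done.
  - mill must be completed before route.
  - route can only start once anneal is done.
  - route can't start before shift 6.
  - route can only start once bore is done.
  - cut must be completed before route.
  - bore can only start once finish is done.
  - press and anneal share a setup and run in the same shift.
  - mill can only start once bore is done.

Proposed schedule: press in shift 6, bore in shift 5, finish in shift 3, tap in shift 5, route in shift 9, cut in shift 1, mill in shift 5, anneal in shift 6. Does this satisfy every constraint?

No — it violates: The shop runs at most 2 operations per shift

anneal is already locked to shift 6 — holds.
mill can only start once finish is done — holds.
press and anneal share a setup and run in the same shift — holds.
mill must be completed before route — holds.
bore can only start once finish is done — holds.
route can't start before shift 6 — holds.
mill can only start once bore is done — violated.
route can only start once bore is done — holds.
route can only start once anneal is done — holds.
The shop runs at most 2 operations per shift — violated.
cut must be completed before route — holds.
route can only start once press is done — holds.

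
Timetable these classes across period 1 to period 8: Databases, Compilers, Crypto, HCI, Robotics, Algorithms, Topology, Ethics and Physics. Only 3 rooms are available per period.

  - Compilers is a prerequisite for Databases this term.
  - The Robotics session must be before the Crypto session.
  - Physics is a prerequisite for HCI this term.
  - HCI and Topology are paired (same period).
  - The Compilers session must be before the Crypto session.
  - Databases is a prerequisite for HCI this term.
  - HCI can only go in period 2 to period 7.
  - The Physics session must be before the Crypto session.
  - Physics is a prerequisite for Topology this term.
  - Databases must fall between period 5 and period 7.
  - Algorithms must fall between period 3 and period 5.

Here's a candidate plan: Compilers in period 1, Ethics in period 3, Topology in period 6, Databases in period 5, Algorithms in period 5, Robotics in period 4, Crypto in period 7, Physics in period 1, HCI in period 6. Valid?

Yes, all constraints hold

Physics is a prerequisite for HCI this term — holds.
The Compilers session must be before the Crypto session — holds.
HCI and Topology are paired (same period) — holds.
Physics is a prerequisite for Topology this term — holds.
Databases is a prerequisite for HCI this term — holds.
The Physics session must be before the Crypto session — holds.
Databases must fall between period 5 and period 7 — holds.
The Robotics session must be before the Crypto session — holds.
Only 3 rooms are available per period — holds.
HCI can only go in period 2 to period 7 — holds.
Compilers is a prerequisite for Databases this term — holds.
Algorithms must fall between period 3 and period 5 — holds.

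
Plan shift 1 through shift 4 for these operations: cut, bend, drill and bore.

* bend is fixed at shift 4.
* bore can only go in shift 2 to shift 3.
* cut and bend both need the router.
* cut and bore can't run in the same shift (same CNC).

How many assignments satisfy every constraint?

Splitting on cut: it can be shift 1 (8), shift 2 (4), shift 3 (4). Listing each branch's schedules as (bend, drill, bore) by shift number:
cut=shift 1: (4,1,2) (4,1,3) (4,2,2) (4,2,3) (4,3,2) (4,3,3) (4,4,2) (4,4,3) — 8.
cut=shift 2: (4,1,3) (4,2,3) (4,3,3) (4,4,3) — 4.
cut=shift 3: (4,1,2) (4,2,2) (4,3,2) (4,4,2) — 4.
Summing: 8 + 4 + 4 = 16.

16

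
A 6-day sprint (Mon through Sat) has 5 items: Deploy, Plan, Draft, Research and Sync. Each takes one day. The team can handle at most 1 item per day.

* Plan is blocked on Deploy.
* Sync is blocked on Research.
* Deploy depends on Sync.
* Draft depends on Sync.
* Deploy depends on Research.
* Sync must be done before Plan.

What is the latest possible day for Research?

Tue

Downstream work caps Research at Wed.
Research at Tue is achievable: Sync in Wed; Draft in Sat; Deploy in Thu; Plan in Fri; Research in Tue.
Nothing later works — the capacity limit rule out every day after Tue.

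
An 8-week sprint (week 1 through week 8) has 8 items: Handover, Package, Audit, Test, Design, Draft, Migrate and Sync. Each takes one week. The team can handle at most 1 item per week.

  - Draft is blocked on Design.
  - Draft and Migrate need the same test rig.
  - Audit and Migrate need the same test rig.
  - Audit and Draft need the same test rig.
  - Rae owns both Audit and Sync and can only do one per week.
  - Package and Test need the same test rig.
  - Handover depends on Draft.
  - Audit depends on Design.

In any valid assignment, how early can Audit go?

Precedence pushes Audit to at least week 2.
Audit at week 2 is achievable: Sync=week 8, Package=week 5, Draft=week 3, Design=week 1, Migrate=week 7, Test=week 6, Handover=week 4, Audit=week 2.

week 2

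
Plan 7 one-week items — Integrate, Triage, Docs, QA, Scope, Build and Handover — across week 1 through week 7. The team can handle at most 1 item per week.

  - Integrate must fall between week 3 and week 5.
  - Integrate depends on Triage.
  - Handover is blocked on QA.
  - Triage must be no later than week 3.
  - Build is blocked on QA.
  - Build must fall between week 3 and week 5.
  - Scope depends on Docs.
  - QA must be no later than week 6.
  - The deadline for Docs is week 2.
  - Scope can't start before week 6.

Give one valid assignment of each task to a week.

Scope in week 6, Integrate in week 3, QA in week 4, Docs in week 1, Triage in week 2, Handover in week 7, Build in week 5

Checking: Docs(week 1) before Scope(week 6); QA(week 4) before Build(week 5); Triage(week 2) before Integrate(week 3); QA(week 4) before Handover(week 7); Docs=week 1 in [week 1,week 2]; Integrate=week 3 in [week 3,week 5]; Build=week 5 in [week 3,week 5]; QA=week 4 in [week 1,week 6]; Scope=week 6 in [week 6,week 7]; Triage=week 2 in [week 1,week 3]; max 1 per week (cap 1).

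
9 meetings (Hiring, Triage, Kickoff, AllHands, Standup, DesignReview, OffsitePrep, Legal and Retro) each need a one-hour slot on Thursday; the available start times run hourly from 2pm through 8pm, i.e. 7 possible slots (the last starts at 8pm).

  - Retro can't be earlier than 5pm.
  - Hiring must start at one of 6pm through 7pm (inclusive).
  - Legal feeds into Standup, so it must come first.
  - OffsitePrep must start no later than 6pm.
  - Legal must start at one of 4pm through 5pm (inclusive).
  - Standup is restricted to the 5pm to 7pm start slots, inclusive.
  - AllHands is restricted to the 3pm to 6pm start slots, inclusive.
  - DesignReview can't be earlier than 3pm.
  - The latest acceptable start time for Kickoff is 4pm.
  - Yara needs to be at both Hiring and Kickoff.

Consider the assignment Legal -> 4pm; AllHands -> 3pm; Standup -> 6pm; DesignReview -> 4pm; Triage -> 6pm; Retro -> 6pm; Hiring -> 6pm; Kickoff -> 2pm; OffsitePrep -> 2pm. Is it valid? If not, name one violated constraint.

Yara needs to be at both Hiring and Kickoff — holds.
AllHands is restricted to the 3pm to 6pm start slots, inclusive — holds.
The latest acceptable start time for Kickoff is 4pm — holds.
Legal must start at one of 4pm through 5pm (inclusive) — holds.
DesignReview can't be earlier than 3pm — holds.
OffsitePrep must start no later than 6pm — holds.
Standup is restricted to the 5pm to 7pm start slots, inclusive — holds.
Retro can't be earlier than 5pm — holds.
Hiring must start at one of 6pm through 7pm (inclusive) — holds.
Legal feeds into Standup, so it must come first — holds.

Yes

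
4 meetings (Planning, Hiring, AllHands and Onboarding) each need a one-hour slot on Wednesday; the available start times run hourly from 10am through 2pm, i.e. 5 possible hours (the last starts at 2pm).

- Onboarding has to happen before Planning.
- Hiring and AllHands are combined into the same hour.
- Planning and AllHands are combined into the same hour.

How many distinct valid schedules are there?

10

Splitting on Planning: it can be 11am (1), 12pm (2), 1pm (3), 2pm (4). Listing each branch's schedules as (Hiring, AllHands, Onboarding):
Planning=11am: (11am,11am,10am) — 1.
Planning=12pm: (12pm,12pm,10am) (12pm,12pm,11am) — 2.
Planning=1pm: (1pm,1pm,10am) (1pm,1pm,11am) (1pm,1pm,12pm) — 3.
Planning=2pm: (2pm,2pm,10am) (2pm,2pm,11am) (2pm,2pm,12pm) (2pm,2pm,1pm) — 4.
Summing: 1 + 2 + 3 + 4 = 10.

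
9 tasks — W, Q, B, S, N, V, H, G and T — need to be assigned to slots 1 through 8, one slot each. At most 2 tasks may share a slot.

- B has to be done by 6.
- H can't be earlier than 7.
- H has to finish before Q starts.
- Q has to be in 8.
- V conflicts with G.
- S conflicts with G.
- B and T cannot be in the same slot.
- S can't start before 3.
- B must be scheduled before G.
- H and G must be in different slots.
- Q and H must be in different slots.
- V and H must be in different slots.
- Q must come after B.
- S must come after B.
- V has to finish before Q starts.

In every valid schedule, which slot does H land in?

H's window is 7–8.
Q is fixed at 8, and H can't share a slot with Q.
So H must be 7.

7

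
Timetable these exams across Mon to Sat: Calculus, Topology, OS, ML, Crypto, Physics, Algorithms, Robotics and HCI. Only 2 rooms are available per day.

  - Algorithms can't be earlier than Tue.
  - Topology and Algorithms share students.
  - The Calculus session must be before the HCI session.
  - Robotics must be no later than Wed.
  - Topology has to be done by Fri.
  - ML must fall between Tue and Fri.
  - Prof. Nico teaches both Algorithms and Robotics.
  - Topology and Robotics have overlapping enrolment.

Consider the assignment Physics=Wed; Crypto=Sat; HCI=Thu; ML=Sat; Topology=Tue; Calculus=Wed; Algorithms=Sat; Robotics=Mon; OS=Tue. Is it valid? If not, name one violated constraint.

Invalid. ML must fall between Tue and Fri.

Topology has to be done by Fri — holds.
The Calculus session must be before the HCI session — holds.
Topology and Algorithms share students — holds.
Robotics must be no later than Wed — holds.
Prof. Nico teaches both Algorithms and Robotics — holds.
Only 2 rooms are available per day — violated.
Algorithms can't be earlier than Tue — holds.
ML must fall between Tue and Fri — violated.
Topology and Robotics have overlapping enrolment — holds.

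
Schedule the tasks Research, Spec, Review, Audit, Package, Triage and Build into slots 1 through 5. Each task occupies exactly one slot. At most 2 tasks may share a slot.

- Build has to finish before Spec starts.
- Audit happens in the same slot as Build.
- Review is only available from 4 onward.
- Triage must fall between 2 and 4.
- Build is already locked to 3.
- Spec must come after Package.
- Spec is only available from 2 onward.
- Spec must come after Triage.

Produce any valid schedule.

Spec in 4, Build in 3, Triage in 2, Audit in 3, Package in 1, Research in 1, Review in 4

Checking: Triage(2) before Spec(4); Package(1) before Spec(4); Build(3) before Spec(4); Audit = Build = 3; Triage=2 in [2,4]; Spec=4 in [2,5]; Review=4 in [4,5]; Build=3 in [3,3]; max 2 per slot (cap 2).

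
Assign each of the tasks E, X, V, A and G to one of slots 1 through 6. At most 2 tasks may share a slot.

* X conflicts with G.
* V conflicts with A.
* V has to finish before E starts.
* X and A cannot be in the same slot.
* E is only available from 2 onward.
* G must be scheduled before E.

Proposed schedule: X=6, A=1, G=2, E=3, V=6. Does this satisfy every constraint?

E is only available from 2 onward — holds.
V has to finish before E starts — violated.
X and A cannot be in the same slot — holds.
G must be scheduled before E — holds.
V conflicts with A — holds.
X conflicts with G — holds.
At most 2 tasks may share a slot — holds.

Invalid. V has to finish before E starts.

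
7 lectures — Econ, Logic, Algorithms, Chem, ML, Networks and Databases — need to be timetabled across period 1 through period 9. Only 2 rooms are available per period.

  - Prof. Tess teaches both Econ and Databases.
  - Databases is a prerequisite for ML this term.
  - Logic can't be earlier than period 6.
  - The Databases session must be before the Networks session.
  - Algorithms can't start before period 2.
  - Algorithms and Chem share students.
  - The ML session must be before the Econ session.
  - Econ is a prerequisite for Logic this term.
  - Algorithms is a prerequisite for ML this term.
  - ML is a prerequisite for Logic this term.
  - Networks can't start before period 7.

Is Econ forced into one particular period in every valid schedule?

Econ can be period 4 (e.g. Econ=period 4, Algorithms=period 2, Chem=period 1, Databases=period 1, Networks=period 7, ML=period 3, Logic=period 6) or period 5 (e.g. Econ=period 5; Algorithms=period 2; ML=period 3; Networks=period 7; Chem=period 1; Logic=period 6; Databases=period 1).

No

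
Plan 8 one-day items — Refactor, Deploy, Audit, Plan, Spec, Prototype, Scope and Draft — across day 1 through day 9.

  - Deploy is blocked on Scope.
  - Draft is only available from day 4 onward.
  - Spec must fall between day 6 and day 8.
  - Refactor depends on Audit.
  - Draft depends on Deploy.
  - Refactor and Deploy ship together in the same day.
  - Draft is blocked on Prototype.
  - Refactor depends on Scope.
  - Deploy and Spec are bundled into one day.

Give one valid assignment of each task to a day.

Prototype=day 1; Audit=day 1; Spec=day 6; Plan=day 1; Deploy=day 6; Scope=day 1; Refactor=day 6; Draft=day 7

Checking: Prototype(day 1) before Draft(day 7); Scope(day 1) before Refactor(day 6); Scope(day 1) before Deploy(day 6); Audit(day 1) before Refactor(day 6); Deploy(day 6) before Draft(day 7); Refactor = Deploy = day 6; Deploy = Spec = day 6; Draft=day 7 in [day 4,day 9]; Spec=day 6 in [day 6,day 8].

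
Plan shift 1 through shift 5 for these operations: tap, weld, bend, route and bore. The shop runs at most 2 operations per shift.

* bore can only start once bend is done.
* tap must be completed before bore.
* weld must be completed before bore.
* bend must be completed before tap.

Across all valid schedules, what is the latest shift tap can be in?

shift 4

Precedence pushes tap to at least shift 2; downstream work caps tap at shift 4.
tap at shift 4 is achievable: tap in shift 4; route in shift 2; bend in shift 1; bore in shift 5; weld in shift 1.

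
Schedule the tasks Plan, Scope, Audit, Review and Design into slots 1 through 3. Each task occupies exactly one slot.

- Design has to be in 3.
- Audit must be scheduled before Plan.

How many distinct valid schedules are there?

27

Splitting on Plan: it can be 2 (9), 3 (18). Listing each branch's schedules as (Scope, Audit, Review, Design):
Plan=2: (1,1,1,3) (1,1,2,3) (1,1,3,3) (2,1,1,3) (2,1,2,3) (2,1,3,3) (3,1,1,3) (3,1,2,3) (3,1,3,3) — 9.
Plan=3: (1,1,1,3) (1,1,2,3) (1,1,3,3) (1,2,1,3) (1,2,2,3) (1,2,3,3) (2,1,1,3) (2,1,2,3) (2,1,3,3) (2,2,1,3) (2,2,2,3) (2,2,3,3) (3,1,1,3) (3,1,2,3) (3,1,3,3) (3,2,1,3) (3,2,2,3) (3,2,3,3) — 18.
Summing: 9 + 18 = 27.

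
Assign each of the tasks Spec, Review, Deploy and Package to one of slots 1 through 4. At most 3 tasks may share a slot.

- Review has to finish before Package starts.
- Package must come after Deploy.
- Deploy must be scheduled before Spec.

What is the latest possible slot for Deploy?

3

Downstream work caps Deploy at 3.
Deploy at 3 is achievable: Deploy=3, Spec=4, Review=1, Package=4.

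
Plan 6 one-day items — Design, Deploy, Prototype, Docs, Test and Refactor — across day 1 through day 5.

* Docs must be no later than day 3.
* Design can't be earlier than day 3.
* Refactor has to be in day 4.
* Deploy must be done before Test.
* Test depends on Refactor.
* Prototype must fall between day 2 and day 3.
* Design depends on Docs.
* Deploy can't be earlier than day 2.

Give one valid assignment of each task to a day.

Prototype -> day 2, Docs -> day 1, Refactor -> day 4, Design -> day 3, Deploy -> day 2, Test -> day 5

Checking: Refactor(day 4) before Test(day 5); Docs(day 1) before Design(day 3); Deploy(day 2) before Test(day 5); Design=day 3 in [day 3,day 5]; Deploy=day 2 in [day 2,day 5]; Docs=day 1 in [day 1,day 3]; Prototype=day 2 in [day 2,day 3]; Refactor=day 4 in [day 4,day 4].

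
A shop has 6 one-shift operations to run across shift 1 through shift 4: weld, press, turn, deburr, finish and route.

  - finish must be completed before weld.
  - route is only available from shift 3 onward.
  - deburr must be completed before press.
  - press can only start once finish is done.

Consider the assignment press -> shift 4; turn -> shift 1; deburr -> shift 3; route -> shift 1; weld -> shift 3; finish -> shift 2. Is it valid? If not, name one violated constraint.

route is only available from shift 3 onward — violated.
press can only start once finish is done — holds.
deburr must be completed before press — holds.
finish must be completed before weld — holds.

Invalid. route is only available from shift 3 onward.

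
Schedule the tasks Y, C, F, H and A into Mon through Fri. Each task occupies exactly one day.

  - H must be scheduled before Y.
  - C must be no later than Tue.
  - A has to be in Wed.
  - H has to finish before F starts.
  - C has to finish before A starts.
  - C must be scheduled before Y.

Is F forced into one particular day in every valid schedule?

No

F can be Tue (e.g. F=Tue, Y=Tue, A=Wed, C=Mon, H=Mon) or Wed (e.g. H in Mon, A in Wed, F in Wed, Y in Tue, C in Mon).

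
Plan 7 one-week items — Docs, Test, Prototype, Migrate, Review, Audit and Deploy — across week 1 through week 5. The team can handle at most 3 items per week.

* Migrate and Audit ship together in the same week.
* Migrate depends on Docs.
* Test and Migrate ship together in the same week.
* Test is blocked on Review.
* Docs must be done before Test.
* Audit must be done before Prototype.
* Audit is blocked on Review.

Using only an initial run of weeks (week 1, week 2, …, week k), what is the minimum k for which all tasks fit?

The precedence chain requires at least 3 distinct weeks.
With at most 3 per week and 7 tasks, at least 3 weeks are needed.
3 works (last occupied week: week 3): for example Prototype in week 3, Review in week 1, Audit in week 2, Deploy in week 1, Docs in week 1, Migrate in week 2, Test in week 2.

3 weeks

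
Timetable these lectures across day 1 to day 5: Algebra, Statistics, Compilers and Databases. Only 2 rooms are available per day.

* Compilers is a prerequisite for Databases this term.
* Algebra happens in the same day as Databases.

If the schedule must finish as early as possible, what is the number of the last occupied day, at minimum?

2

The precedence chain requires at least 2 distinct days.
With at most 2 per day and 4 lectures, at least 2 days are needed.
2 works (last occupied day: day 2): for example Databases=day 2; Statistics=day 1; Algebra=day 2; Compilers=day 1.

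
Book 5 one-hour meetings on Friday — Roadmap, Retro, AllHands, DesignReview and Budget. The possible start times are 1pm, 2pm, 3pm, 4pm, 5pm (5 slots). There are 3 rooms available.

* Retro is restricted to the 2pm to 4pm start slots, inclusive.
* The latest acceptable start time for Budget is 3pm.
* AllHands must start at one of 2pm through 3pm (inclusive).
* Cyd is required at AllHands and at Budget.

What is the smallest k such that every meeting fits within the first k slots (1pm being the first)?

With at most 3 per slot and 5 meetings, at least 2 slots are needed.
Retro can't be placed before 2pm — that is slot 2 counting from 1pm — so the schedule must run through at least 2 slots.
2 works (last occupied slot: 2pm): for example Budget in 1pm; AllHands in 2pm; DesignReview in 1pm; Roadmap in 1pm; Retro in 2pm.

2 slots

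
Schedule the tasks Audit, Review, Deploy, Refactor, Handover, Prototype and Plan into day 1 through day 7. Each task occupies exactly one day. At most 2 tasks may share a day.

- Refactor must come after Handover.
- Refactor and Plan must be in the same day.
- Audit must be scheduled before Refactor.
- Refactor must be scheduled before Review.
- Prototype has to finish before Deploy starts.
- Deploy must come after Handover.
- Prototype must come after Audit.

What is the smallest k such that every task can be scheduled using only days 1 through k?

The precedence chain requires at least 3 distinct days.
With at most 2 per day and 7 tasks, at least 4 days are needed.
4 works (last occupied day: day 4): for example Plan in day 2; Audit in day 1; Deploy in day 4; Refactor in day 2; Prototype in day 3; Handover in day 1; Review in day 3.

4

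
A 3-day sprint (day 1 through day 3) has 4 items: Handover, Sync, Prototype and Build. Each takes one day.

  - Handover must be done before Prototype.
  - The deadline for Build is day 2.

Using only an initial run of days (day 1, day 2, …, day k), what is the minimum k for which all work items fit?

2

The precedence chain requires at least 2 distinct days.
2 works (last occupied day: day 2): for example Build -> day 1; Sync -> day 1; Prototype -> day 2; Handover -> day 1.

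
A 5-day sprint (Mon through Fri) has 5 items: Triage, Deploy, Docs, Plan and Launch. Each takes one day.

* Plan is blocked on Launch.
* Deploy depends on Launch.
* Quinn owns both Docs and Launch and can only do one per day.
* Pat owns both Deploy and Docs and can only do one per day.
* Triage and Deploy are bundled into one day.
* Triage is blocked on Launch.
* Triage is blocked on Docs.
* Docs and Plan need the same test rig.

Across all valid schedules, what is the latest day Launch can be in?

Thu

Downstream work caps Launch at Thu.
Launch at Thu is achievable: Deploy -> Fri, Launch -> Thu, Plan -> Fri, Docs -> Mon, Triage -> Fri.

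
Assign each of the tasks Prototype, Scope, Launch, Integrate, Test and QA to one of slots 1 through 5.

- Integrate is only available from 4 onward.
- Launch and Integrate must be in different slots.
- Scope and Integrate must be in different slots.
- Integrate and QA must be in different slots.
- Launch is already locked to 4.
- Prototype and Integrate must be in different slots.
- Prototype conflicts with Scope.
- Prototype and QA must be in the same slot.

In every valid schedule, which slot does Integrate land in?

5

Integrate's window is 4–5.
Launch is fixed at 4, and Integrate can't share a slot with Launch.
So Integrate must be 5.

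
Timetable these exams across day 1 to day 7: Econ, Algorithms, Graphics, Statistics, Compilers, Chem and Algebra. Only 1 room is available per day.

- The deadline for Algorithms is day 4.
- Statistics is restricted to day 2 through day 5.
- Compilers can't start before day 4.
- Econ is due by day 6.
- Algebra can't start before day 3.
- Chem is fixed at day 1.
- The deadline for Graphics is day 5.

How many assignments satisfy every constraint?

60

Splitting on Econ: it can be day 2 (8), day 3 (8), day 4 (8), day 5 (12), day 6 (24). Listing each branch's schedules as (Algorithms, Graphics, Statistics, Compilers, Chem, Algebra) by day number:
Econ=day 2: (3,4,5,6,1,7) (3,4,5,7,1,6) (3,5,4,6,1,7) (3,5,4,7,1,6) (4,3,5,6,1,7) (4,3,5,7,1,6) (4,5,3,6,1,7) (4,5,3,7,1,6) — 8.
Econ=day 3: (2,4,5,6,1,7) (2,4,5,7,1,6) (2,5,4,6,1,7) (2,5,4,7,1,6) (4,2,5,6,1,7) (4,2,5,7,1,6) (4,5,2,6,1,7) (4,5,2,7,1,6) — 8.
Econ=day 4: (2,3,5,6,1,7) (2,3,5,7,1,6) (2,5,3,6,1,7) (2,5,3,7,1,6) (3,2,5,6,1,7) (3,2,5,7,1,6) (3,5,2,6,1,7) (3,5,2,7,1,6) — 8.
Econ=day 5: (2,3,4,6,1,7) (2,3,4,7,1,6) (2,4,3,6,1,7) (2,4,3,7,1,6) (3,2,4,6,1,7) (3,2,4,7,1,6) (3,4,2,6,1,7) (3,4,2,7,1,6) (4,2,3,6,1,7) (4,2,3,7,1,6) (4,3,2,6,1,7) (4,3,2,7,1,6) — 12.
Econ=day 6: (2,3,4,5,1,7) (2,3,4,7,1,5) (2,3,5,4,1,7) (2,3,5,7,1,4) (2,4,3,5,1,7) (2,4,3,7,1,5) (2,4,5,7,1,3) (2,5,3,4,1,7) (2,5,3,7,1,4) (2,5,4,7,1,3) (3,2,4,5,1,7) (3,2,4,7,1,5) (3,2,5,4,1,7) (3,2,5,7,1,4) (3,4,2,5,1,7) (3,4,2,7,1,5) (3,5,2,4,1,7) (3,5,2,7,1,4) (4,2,3,5,1,7) (4,2,3,7,1,5) (4,2,5,7,1,3) (4,3,2,5,1,7) (4,3,2,7,1,5) (4,5,2,7,1,3) — 24.
Summing: 8 + 8 + 8 + 12 + 24 = 60.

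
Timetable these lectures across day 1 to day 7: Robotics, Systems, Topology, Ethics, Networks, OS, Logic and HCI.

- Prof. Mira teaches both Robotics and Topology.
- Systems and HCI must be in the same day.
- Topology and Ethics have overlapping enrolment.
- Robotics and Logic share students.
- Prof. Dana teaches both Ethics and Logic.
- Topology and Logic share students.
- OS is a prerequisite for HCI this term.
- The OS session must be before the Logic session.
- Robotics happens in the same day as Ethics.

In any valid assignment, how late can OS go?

day 6

Downstream work caps OS at day 6.
OS at day 6 is achievable: HCI -> day 7; Systems -> day 7; Topology -> day 2; OS -> day 6; Networks -> day 1; Robotics -> day 1; Logic -> day 7; Ethics -> day 1.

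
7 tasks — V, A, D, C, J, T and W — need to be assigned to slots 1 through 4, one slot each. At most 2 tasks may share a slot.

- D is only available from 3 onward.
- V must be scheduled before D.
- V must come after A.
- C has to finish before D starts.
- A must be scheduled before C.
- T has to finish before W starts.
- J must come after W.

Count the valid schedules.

12

Splitting on V: it can be 2 (6), 3 (6). Listing each branch's schedules as (A, D, C, J, T, W):
V=2: (1,3,2,4,1,3) (1,4,2,4,1,3) (1,4,3,3,1,2) (1,4,3,4,1,2) (1,4,3,4,1,3) (1,4,3,4,2,3) — 6.
V=3: (1,4,2,3,1,2) (1,4,2,4,1,2) (1,4,2,4,1,3) (1,4,2,4,2,3) (1,4,3,4,1,2) (2,4,3,4,1,2) — 6.
Summing: 6 + 6 = 12.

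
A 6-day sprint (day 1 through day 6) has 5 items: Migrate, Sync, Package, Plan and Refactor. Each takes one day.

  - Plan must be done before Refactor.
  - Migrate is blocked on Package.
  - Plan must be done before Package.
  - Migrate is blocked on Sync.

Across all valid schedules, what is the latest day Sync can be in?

Downstream work caps Sync at day 5.
Sync at day 5 is achievable: Sync in day 5; Migrate in day 6; Refactor in day 2; Plan in day 1; Package in day 2.

day 5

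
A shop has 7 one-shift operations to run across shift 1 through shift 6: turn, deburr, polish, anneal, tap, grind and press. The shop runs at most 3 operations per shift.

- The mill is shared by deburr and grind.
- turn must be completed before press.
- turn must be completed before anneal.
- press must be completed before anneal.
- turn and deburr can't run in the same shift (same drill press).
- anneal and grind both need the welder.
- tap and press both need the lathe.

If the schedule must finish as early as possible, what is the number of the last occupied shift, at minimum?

shift 3

The precedence chain requires at least 3 distinct shifts.
With at most 3 per shift and 7 operations, at least 3 shifts are needed.
3 works (last occupied shift: shift 3): for example turn in shift 1, press in shift 2, deburr in shift 2, polish in shift 1, tap in shift 3, grind in shift 1, anneal in shift 3.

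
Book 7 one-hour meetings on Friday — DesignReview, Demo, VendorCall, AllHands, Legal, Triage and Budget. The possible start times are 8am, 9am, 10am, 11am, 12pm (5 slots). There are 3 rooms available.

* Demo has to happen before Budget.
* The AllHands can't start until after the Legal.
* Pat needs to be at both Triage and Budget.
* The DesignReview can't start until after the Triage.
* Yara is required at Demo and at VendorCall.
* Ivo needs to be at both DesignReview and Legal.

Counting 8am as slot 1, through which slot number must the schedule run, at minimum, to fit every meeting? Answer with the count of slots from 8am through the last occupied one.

The precedence chain requires at least 2 distinct slots.
With at most 3 per slot and 7 meetings, at least 3 slots are needed.
3 works (last occupied slot: 10am): for example DesignReview in 9am, AllHands in 9am, Budget in 9am, Demo in 8am, Triage in 8am, VendorCall in 10am, Legal in 8am.

3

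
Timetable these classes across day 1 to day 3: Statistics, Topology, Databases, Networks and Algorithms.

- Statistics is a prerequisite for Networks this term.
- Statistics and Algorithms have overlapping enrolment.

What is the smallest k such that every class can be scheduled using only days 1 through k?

2

The precedence chain requires at least 2 distinct days.
2 works (last occupied day: day 2): for example Databases=day 1, Algorithms=day 2, Statistics=day 1, Networks=day 2, Topology=day 1.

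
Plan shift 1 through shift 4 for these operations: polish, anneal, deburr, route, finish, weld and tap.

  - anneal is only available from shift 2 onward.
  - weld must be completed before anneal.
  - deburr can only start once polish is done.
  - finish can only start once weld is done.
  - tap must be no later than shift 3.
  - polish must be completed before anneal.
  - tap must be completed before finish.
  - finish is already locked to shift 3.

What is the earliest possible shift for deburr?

shift 2

Precedence pushes deburr to at least shift 2.
deburr at shift 2 is achievable: anneal in shift 2, weld in shift 1, deburr in shift 2, tap in shift 1, route in shift 1, finish in shift 3, polish in shift 1.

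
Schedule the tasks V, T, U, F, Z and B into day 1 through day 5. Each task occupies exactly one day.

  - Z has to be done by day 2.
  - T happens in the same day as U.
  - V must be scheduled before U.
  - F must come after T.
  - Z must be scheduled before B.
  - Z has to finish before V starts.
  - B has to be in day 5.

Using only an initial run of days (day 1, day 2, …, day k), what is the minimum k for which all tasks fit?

5 days

The precedence chain requires at least 4 distinct days.
B can't be placed before day 5, so the schedule must run through at least day 5.
5 works (last occupied day: day 5): for example V in day 2; T in day 3; B in day 5; U in day 3; Z in day 1; F in day 4.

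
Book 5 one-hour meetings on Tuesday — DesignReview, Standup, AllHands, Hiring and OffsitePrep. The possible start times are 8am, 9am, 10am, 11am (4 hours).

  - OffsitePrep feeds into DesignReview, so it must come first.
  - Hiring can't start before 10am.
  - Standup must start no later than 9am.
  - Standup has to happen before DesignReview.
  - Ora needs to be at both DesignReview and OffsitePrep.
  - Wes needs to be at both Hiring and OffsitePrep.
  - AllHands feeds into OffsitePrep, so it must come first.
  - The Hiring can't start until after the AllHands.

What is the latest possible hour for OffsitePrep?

10am

Precedence pushes OffsitePrep to at least 9am; downstream work caps OffsitePrep at 10am.
OffsitePrep at 10am is achievable: DesignReview -> 11am; Standup -> 8am; AllHands -> 8am; OffsitePrep -> 10am; Hiring -> 11am.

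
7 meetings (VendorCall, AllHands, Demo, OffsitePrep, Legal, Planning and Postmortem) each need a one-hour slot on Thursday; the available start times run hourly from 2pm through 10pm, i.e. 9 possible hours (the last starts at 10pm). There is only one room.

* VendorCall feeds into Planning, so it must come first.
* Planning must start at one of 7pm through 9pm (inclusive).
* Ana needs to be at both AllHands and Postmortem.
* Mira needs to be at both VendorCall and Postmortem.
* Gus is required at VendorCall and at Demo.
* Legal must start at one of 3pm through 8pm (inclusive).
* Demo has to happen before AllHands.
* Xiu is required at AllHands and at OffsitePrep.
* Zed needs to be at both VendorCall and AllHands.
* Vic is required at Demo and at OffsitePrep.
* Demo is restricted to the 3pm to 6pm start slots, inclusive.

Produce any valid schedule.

VendorCall in 2pm; Legal in 4pm; Demo in 3pm; AllHands in 5pm; Postmortem in 8pm; Planning in 7pm; OffsitePrep in 6pm

Checking: VendorCall(2pm) before Planning(7pm); Demo(3pm) before AllHands(5pm); AllHands(5pm) != OffsitePrep(6pm); VendorCall(2pm) != AllHands(5pm); VendorCall(2pm) != Demo(3pm); Demo(3pm) != OffsitePrep(6pm); VendorCall(2pm) != Postmortem(8pm); AllHands(5pm) != Postmortem(8pm); Legal=4pm in [3pm,8pm]; Planning=7pm in [7pm,9pm]; Demo=3pm in [3pm,6pm]; max 1 per hour (cap 1).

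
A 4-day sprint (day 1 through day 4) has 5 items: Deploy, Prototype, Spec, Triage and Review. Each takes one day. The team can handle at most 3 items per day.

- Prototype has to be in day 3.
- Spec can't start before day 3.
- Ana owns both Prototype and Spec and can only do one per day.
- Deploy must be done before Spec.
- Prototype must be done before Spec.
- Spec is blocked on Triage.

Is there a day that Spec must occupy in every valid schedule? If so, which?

Spec's window is day 3–day 4.
Prototype is fixed at day 3, and Spec can't share a day with Prototype.
So Spec must be day 4.

day 4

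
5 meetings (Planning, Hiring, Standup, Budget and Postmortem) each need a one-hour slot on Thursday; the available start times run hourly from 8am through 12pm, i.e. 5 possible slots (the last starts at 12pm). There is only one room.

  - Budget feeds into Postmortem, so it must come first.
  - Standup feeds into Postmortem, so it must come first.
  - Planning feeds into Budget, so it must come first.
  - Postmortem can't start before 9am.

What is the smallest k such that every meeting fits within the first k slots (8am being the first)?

The precedence chain requires at least 3 distinct slots.
With at most 1 per slot and 5 meetings, at least 5 slots are needed.
5 works (last occupied slot: 12pm): for example Standup=10am, Planning=8am, Budget=9am, Hiring=12pm, Postmortem=11am.

5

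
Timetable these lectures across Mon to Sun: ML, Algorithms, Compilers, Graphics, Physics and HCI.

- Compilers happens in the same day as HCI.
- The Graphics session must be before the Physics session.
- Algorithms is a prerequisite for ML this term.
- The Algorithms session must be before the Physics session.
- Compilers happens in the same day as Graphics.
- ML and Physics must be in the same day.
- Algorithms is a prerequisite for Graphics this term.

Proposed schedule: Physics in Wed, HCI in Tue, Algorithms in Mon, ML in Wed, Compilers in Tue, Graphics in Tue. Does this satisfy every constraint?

Valid

Algorithms is a prerequisite for Graphics this term — holds.
The Algorithms session must be before the Physics session — holds.
The Graphics session must be before the Physics session — holds.
Compilers happens in the same day as HCI — holds.
Compilers happens in the same day as Graphics — holds.
Algorithms is a prerequisite for ML this term — holds.
ML and Physics must be in the same day — holds.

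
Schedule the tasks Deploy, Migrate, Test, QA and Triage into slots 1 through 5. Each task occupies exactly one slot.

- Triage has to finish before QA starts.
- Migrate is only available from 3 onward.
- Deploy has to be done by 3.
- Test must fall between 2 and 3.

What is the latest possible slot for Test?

Test is available from 2; Test's own window allows nothing later than 3.
Test at 3 is achievable: Test=3, QA=2, Migrate=3, Triage=1, Deploy=1.

3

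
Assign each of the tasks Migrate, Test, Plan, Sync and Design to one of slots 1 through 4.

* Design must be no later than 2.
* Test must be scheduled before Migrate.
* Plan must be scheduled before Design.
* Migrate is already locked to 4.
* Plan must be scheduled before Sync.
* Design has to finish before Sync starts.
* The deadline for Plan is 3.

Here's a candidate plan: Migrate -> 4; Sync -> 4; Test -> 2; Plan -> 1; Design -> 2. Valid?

Yes

Plan must be scheduled before Sync — holds.
Migrate is already locked to 4 — holds.
Design must be no later than 2 — holds.
Design has to finish before Sync starts — holds.
The deadline for Plan is 3 — holds.
Plan must be scheduled before Design — holds.
Test must be scheduled before Migrate — holds.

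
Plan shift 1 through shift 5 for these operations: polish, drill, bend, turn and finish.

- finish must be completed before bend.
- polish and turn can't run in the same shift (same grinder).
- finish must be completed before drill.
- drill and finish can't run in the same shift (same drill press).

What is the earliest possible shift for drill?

shift 2

Precedence pushes drill to at least shift 2.
drill at shift 2 is achievable: turn=shift 2, drill=shift 2, finish=shift 1, polish=shift 1, bend=shift 2.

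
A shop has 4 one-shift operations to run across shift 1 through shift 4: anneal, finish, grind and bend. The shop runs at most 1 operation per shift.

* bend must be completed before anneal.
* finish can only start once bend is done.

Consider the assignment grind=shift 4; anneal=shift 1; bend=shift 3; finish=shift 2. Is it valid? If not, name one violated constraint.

The shop runs at most 1 operation per shift — holds.
bend must be completed before anneal — violated.
finish can only start once bend is done — violated.

Invalid. bend must be completed before anneal.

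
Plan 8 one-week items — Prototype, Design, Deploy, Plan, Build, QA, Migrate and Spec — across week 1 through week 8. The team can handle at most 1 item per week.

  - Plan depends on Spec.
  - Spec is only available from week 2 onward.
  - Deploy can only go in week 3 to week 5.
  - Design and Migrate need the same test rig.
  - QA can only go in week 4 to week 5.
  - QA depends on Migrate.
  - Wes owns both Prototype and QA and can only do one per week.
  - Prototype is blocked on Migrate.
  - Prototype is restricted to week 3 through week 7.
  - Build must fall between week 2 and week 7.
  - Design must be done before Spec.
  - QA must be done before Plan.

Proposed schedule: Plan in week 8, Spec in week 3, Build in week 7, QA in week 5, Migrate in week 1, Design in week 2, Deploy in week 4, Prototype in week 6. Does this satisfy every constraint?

QA must be done before Plan — holds.
The team can handle at most 1 item per week — holds.
Prototype is blocked on Migrate — holds.
QA depends on Migrate — holds.
QA can only go in week 4 to week 5 — holds.
Plan depends on Spec — holds.
Wes owns both Prototype and QA and can only do one per week — holds.
Spec is only available from week 2 onward — holds.
Build must fall between week 2 and week 7 — holds.
Prototype is restricted to week 3 through week 7 — holds.
Deploy can only go in week 3 to week 5 — holds.
Design must be done before Spec — holds.
Design and Migrate need the same test rig — holds.

Yes, all constraints hold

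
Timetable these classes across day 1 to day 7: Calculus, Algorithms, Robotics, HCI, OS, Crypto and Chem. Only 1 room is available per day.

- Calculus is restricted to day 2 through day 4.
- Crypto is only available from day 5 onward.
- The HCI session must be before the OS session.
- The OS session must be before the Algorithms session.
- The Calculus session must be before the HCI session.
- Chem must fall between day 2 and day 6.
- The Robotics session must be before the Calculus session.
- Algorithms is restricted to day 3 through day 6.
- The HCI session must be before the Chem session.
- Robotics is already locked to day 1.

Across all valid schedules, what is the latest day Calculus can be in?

Calculus is available from day 2; Calculus's own window allows nothing later than day 4; downstream work caps Calculus at day 3.
Calculus at day 2 is achievable: Crypto in day 7, Robotics in day 1, HCI in day 3, Calculus in day 2, OS in day 4, Algorithms in day 5, Chem in day 6.
Nothing later works — the capacity limit rule out every day after day 2.

day 2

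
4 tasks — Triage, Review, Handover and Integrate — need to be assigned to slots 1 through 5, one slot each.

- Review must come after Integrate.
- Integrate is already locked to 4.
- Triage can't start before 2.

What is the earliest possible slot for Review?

5

Precedence pushes Review to at least 5.
Review at 5 is achievable: Review -> 5, Triage -> 2, Handover -> 1, Integrate -> 4.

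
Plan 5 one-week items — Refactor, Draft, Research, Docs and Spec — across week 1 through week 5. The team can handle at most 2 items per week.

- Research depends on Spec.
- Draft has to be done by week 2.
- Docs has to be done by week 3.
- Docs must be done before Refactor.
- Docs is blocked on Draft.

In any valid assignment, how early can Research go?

week 2

Precedence pushes Research to at least week 2.
Research at week 2 is achievable: Refactor in week 3, Research in week 2, Spec in week 1, Draft in week 1, Docs in week 2.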